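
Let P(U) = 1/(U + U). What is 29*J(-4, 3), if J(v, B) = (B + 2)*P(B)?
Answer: 145/6 ≈ 24.167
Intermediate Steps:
P(U) = 1/(2*U)
J(v, B) = (2 + B)/(2*B) (J(v, B) = (B + 2)*(1/(2*B)) = (2 + B)*(1/(2*B)) = (2 + B)/(2*B))
29*J(-4, 3) = 29*((½)*(2 + 3)/3) = 29*((½)*(⅓)*5) = 29*(⅚) = 145/6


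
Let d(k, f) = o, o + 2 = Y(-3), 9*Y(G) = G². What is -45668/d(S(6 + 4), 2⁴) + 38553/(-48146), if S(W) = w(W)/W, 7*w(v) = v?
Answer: 12147475/266 ≈ 45667.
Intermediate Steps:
w(v) = v/7
Y(G) = G²/9
S(W) = ⅐ (S(W) = (W/7)/W = ⅐)
o = -1 (o = -2 + (⅑)*(-3)² = -2 + (⅑)*9 = -2 + 1 = -1)
d(k, f) = -1
-45668/d(S(6 + 4), 2⁴) + 38553/(-48146) = -45668/(-1) + 38553/(-48146) = -45668*(-1) + 38553*(-1/48146) = 45668 - 213/266 = 12147475/266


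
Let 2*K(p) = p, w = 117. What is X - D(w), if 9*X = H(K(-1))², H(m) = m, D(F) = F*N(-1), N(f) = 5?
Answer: -21059/36 ≈ -584.97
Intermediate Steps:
K(p) = p/2
D(F) = 5*F (D(F) = F*5 = 5*F)
X = 1/36 (X = ((½)*(-1))²/9 = (-½)²/9 = (⅑)*(¼) = 1/36 ≈ 0.027778)
X - D(w) = 1/36 - 5*117 = 1/36 - 1*585 = 1/36 - 585 = -21059/36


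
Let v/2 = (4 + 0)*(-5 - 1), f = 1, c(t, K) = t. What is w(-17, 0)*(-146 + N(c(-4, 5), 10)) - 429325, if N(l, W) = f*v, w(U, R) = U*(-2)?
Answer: -435921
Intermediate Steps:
v = -48 (v = 2*((4 + 0)*(-5 - 1)) = 2*(4*(-6)) = 2*(-24) = -48)
w(U, R) = -2*U
N(l, W) = -48 (N(l, W) = 1*(-48) = -48)
w(-17, 0)*(-146 + N(c(-4, 5), 10)) - 429325 = (-2*(-17))*(-146 - 48) - 429325 = 34*(-194) - 429325 = -6596 - 429325 = -435921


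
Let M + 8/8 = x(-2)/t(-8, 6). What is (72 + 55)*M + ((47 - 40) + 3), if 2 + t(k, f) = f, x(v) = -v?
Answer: -107/2 ≈ -53.500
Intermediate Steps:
t(k, f) = -2 + f
M = -½ (M = -1 + (-1*(-2))/(-2 + 6) = -1 + 2/4 = -1 + 2*(¼) = -1 + ½ = -½ ≈ -0.50000)
(72 + 55)*M + ((47 - 40) + 3) = (72 + 55)*(-½) + ((47 - 40) + 3) = 127*(-½) + (7 + 3) = -127/2 + 10 = -107/2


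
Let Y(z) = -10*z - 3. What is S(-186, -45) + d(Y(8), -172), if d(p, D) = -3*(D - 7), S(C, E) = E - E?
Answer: 537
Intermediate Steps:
Y(z) = -3 - 10*z
S(C, E) = 0
d(p, D) = 21 - 3*D (d(p, D) = -3*(-7 + D) = 21 - 3*D)
S(-186, -45) + d(Y(8), -172) = 0 + (21 - 3*(-172)) = 0 + (21 + 516) = 0 + 537 = 537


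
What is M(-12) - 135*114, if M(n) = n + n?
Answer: -15414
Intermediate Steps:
M(n) = 2*n
M(-12) - 135*114 = 2*(-12) - 135*114 = -24 - 15390 = -15414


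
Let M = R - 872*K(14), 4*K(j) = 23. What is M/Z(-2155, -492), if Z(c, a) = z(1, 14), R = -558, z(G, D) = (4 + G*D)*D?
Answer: -199/9 ≈ -22.111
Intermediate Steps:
K(j) = 23/4 (K(j) = (1/4)*23 = 23/4)
z(G, D) = D*(4 + D*G) (z(G, D) = (4 + D*G)*D = D*(4 + D*G))
Z(c, a) = 252 (Z(c, a) = 14*(4 + 14*1) = 14*(4 + 14) = 14*18 = 252)
M = -5572 (M = -558 - 872*23/4 = -558 - 5014 = -5572)
M/Z(-2155, -492) = -5572/252 = -5572*1/252 = -199/9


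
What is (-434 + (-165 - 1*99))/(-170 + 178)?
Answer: -349/4 ≈ -87.250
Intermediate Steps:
(-434 + (-165 - 1*99))/(-170 + 178) = (-434 + (-165 - 99))/8 = (-434 - 264)*(⅛) = -698*⅛ = -349/4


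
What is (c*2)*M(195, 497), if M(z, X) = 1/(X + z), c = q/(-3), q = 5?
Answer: -5/1038 ≈ -0.0048170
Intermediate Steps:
c = -5/3 (c = 5/(-3) = 5*(-⅓) = -5/3 ≈ -1.6667)
(c*2)*M(195, 497) = (-5/3*2)/(497 + 195) = -10/3/692 = -10/3*1/692 = -5/1038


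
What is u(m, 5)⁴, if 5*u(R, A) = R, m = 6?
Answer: 1296/625 ≈ 2.0736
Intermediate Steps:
u(R, A) = R/5
u(m, 5)⁴ = ((⅕)*6)⁴ = (6/5)⁴ = 1296/625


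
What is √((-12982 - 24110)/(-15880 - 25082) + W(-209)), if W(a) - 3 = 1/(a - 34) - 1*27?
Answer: I*√784825058865/184329 ≈ 4.8061*I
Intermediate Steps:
W(a) = -24 + 1/(-34 + a) (W(a) = 3 + (1/(a - 34) - 1*27) = 3 + (1/(-34 + a) - 27) = 3 + (-27 + 1/(-34 + a)) = -24 + 1/(-34 + a))
√((-12982 - 24110)/(-15880 - 25082) + W(-209)) = √((-12982 - 24110)/(-15880 - 25082) + (817 - 24*(-209))/(-34 - 209)) = √(-37092/(-40962) + (817 + 5016)/(-243)) = √(-37092*(-1/40962) - 1/243*5833) = √(6182/6827 - 5833/243) = √(-38319665/1658961) = I*√784825058865/184329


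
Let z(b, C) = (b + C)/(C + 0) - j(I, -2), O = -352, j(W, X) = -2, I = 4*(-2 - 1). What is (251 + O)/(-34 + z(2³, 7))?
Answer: 707/209 ≈ 3.3828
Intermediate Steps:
I = -12 (I = 4*(-3) = -12)
z(b, C) = 2 + (C + b)/C (z(b, C) = (b + C)/(C + 0) - 1*(-2) = (C + b)/C + 2 = 2 + (C + b)/C)
(251 + O)/(-34 + z(2³, 7)) = (251 - 352)/(-34 + (3 + 2³/7)) = -101/(-34 + (3 + 8*(⅐))) = -101/(-34 + (3 + 8/7)) = -101/(-34 + 29/7) = -101/(-209/7) = -101*(-7/209) = 707/209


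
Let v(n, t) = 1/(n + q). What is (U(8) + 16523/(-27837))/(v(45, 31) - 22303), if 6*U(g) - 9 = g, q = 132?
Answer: -387217/3855795660 ≈ -0.00010042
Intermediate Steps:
U(g) = 3/2 + g/6
v(n, t) = 1/(132 + n) (v(n, t) = 1/(n + 132) = 1/(132 + n))
(U(8) + 16523/(-27837))/(v(45, 31) - 22303) = ((3/2 + (1/6)*8) + 16523/(-27837))/(1/(132 + 45) - 22303) = ((3/2 + 4/3) + 16523*(-1/27837))/(1/177 - 22303) = (17/6 - 16523/27837)/(1/177 - 22303) = 124697/(55674*(-3947630/177)) = (124697/55674)*(-177/3947630) = -387217/3855795660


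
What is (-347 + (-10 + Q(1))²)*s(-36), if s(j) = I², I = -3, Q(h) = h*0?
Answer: -2223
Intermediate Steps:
Q(h) = 0
s(j) = 9 (s(j) = (-3)² = 9)
(-347 + (-10 + Q(1))²)*s(-36) = (-347 + (-10 + 0)²)*9 = (-347 + (-10)²)*9 = (-347 + 100)*9 = -247*9 = -2223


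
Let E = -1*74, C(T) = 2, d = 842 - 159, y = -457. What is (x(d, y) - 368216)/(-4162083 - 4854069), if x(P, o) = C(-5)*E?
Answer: 30697/751346 ≈ 0.040856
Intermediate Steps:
d = 683
E = -74
x(P, o) = -148 (x(P, o) = 2*(-74) = -148)
(x(d, y) - 368216)/(-4162083 - 4854069) = (-148 - 368216)/(-4162083 - 4854069) = -368364/(-9016152) = -368364*(-1/9016152) = 30697/751346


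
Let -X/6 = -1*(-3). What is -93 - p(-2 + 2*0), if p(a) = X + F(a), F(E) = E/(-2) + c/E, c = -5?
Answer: -157/2 ≈ -78.500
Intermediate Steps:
X = -18 (X = -(-6)*(-3) = -6*3 = -18)
F(E) = -5/E - E/2 (F(E) = E/(-2) - 5/E = E*(-1/2) - 5/E = -E/2 - 5/E = -5/E - E/2)
p(a) = -18 - 5/a - a/2 (p(a) = -18 + (-5/a - a/2) = -18 - 5/a - a/2)
-93 - p(-2 + 2*0) = -93 - (-18 - 5/(-2 + 2*0) - (-2 + 2*0)/2) = -93 - (-18 - 5/(-2 + 0) - (-2 + 0)/2) = -93 - (-18 - 5/(-2) - 1/2*(-2)) = -93 - (-18 - 5*(-1/2) + 1) = -93 - (-18 + 5/2 + 1) = -93 - 1*(-29/2) = -93 + 29/2 = -157/2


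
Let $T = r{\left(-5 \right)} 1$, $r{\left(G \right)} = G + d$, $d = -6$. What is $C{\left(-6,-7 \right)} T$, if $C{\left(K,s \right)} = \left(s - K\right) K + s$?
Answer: $11$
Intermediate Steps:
$C{\left(K,s \right)} = s + K \left(s - K\right)$ ($C{\left(K,s \right)} = K \left(s - K\right) + s = s + K \left(s - K\right)$)
$r{\left(G \right)} = -6 + G$ ($r{\left(G \right)} = G - 6 = -6 + G$)
$T = -11$ ($T = \left(-6 - 5\right) 1 = \left(-11\right) 1 = -11$)
$C{\left(-6,-7 \right)} T = \left(-7 - \left(-6\right)^{2} - -42\right) \left(-11\right) = \left(-7 - 36 + 42\right) \left(-11\right) = \left(-1\right) \left(-11\right) = 11$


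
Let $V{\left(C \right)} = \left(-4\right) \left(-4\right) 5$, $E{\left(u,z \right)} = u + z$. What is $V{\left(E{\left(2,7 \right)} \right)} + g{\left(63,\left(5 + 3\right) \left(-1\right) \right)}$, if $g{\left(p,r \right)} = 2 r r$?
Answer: $208$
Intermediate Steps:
$g{\left(p,r \right)} = 2 r^{2}$
$V{\left(C \right)} = 80$ ($V{\left(C \right)} = 16 \cdot 5 = 80$)
$V{\left(E{\left(2,7 \right)} \right)} + g{\left(63,\left(5 + 3\right) \left(-1\right) \right)} = 80 + 2 \left(\left(5 + 3\right) \left(-1\right)\right)^{2} = 80 + 2 \left(8 \left(-1\right)\right)^{2} = 80 + 2 \left(-8\right)^{2} = 80 + 2 \cdot 64 = 80 + 128 = 208$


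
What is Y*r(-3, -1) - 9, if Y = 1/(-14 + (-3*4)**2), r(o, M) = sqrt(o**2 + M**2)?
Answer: -9 + sqrt(10)/130 ≈ -8.9757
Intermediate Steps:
r(o, M) = sqrt(M**2 + o**2)
Y = 1/130 (Y = 1/(-14 + (-12)**2) = 1/(-14 + 144) = 1/130 ≈ 0.0076923)
Y*r(-3, -1) - 9 = sqrt((-1)**2 + (-3)**2)/130 - 9 = sqrt(1 + 9)/130 - 9 = sqrt(10)/130 - 9 = -9 + sqrt(10)/130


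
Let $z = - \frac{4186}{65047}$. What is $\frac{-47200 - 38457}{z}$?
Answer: $\frac{428594683}{322} \approx 1.331 \cdot 10^{6}$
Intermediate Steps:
$z = - \frac{4186}{65047}$ ($z = \left(-4186\right) \frac{1}{65047} = - \frac{4186}{65047} \approx -0.064353$)
$\frac{-47200 - 38457}{z} = \frac{-47200 - 38457}{- \frac{4186}{65047}} = \left(-47200 - 38457\right) \left(- \frac{65047}{4186}\right) = \left(-85657\right) \left(- \frac{65047}{4186}\right) = \frac{428594683}{322}$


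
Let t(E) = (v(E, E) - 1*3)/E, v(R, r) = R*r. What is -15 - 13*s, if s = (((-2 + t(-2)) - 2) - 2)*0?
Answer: -15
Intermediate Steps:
t(E) = (-3 + E²)/E (t(E) = (E*E - 1*3)/E = (E² - 3)/E = (-3 + E²)/E)
s = 0 (s = (((-2 + (-2 - 3/(-2))) - 2) - 2)*0 = (((-2 + (-2 - 3*(-½))) - 2) - 2)*0 = (((-2 + (-2 + 3/2)) - 2) - 2)*0 = (((-2 - ½) - 2) - 2)*0 = ((-5/2 - 2) - 2)*0 = (-9/2 - 2)*0 = -13/2*0 = 0)
-15 - 13*s = -15 - 13*0 = -15 + 0 = -15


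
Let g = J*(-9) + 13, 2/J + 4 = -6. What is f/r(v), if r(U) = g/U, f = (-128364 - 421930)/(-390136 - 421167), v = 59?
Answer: 81168365/30018211 ≈ 2.7040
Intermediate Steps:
J = -⅕ (J = 2/(-4 - 6) = 2/(-10) = 2*(-⅒) = -⅕ ≈ -0.20000)
f = 550294/811303 (f = -550294/(-811303) = -550294*(-1/811303) = 550294/811303 ≈ 0.67828)
g = 74/5 (g = -⅕*(-9) + 13 = 9/5 + 13 = 74/5 ≈ 14.800)
r(U) = 74/(5*U)
f/r(v) = 550294/(811303*(((74/5)/59))) = 550294/(811303*(((74/5)*(1/59)))) = 550294/(811303*(74/295)) = (550294/811303)*(295/74) = 81168365/30018211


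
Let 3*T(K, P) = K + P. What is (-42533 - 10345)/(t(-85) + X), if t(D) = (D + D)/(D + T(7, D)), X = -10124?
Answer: 2934729/561797 ≈ 5.2238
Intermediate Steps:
T(K, P) = K/3 + P/3 (T(K, P) = (K + P)/3 = K/3 + P/3)
t(D) = 2*D/(7/3 + 4*D/3) (t(D) = (D + D)/(D + ((1/3)*7 + D/3)) = (2*D)/(D + (7/3 + D/3)) = (2*D)/(7/3 + 4*D/3) = 2*D/(7/3 + 4*D/3))
(-42533 - 10345)/(t(-85) + X) = (-42533 - 10345)/(6*(-85)/(7 + 4*(-85)) - 10124) = -52878/(6*(-85)/(7 - 340) - 10124) = -52878/(6*(-85)/(-333) - 10124) = -52878/(6*(-85)*(-1/333) - 10124) = -52878/(170/111 - 10124) = -52878/(-1123594/111) = -52878*(-111/1123594) = 2934729/561797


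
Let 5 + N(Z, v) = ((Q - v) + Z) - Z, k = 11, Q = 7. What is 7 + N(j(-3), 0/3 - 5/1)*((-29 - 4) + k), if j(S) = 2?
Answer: -147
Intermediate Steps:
N(Z, v) = 2 - v (N(Z, v) = -5 + (((7 - v) + Z) - Z) = -5 + ((7 + Z - v) - Z) = -5 + (7 - v) = 2 - v)
7 + N(j(-3), 0/3 - 5/1)*((-29 - 4) + k) = 7 + (2 - (0/3 - 5/1))*((-29 - 4) + 11) = 7 + (2 - (0*(⅓) - 5*1))*(-33 + 11) = 7 + (2 - (0 - 5))*(-22) = 7 + (2 - 1*(-5))*(-22) = 7 + (2 + 5)*(-22) = 7 + 7*(-22) = 7 - 154 = -147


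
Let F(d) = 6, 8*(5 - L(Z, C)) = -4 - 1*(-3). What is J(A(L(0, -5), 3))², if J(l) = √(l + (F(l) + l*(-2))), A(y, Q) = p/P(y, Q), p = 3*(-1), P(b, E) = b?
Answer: 270/41 ≈ 6.5854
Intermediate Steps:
L(Z, C) = 41/8 (L(Z, C) = 5 - (-4 - 1*(-3))/8 = 5 - (-4 + 3)/8 = 5 - ⅛*(-1) = 5 + ⅛ = 41/8)
p = -3
A(y, Q) = -3/y
J(l) = √(6 - l) (J(l) = √(l + (6 + l*(-2))) = √(l + (6 - 2*l)) = √(6 - l))
J(A(L(0, -5), 3))² = (√(6 - (-3)/41/8))² = (√(6 - (-3)*8/41))² = (√(6 - 1*(-24/41)))² = (√(6 + 24/41))² = (√(270/41))² = (3*√1230/41)² = 270/41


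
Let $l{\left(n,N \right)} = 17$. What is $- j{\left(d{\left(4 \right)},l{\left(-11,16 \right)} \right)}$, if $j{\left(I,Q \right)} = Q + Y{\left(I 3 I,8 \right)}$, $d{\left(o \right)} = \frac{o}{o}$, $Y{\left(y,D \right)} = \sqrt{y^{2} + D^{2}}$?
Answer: $-17 - \sqrt{73} \approx -25.544$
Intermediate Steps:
$Y{\left(y,D \right)} = \sqrt{D^{2} + y^{2}}$
$d{\left(o \right)} = 1$
$j{\left(I,Q \right)} = Q + \sqrt{64 + 9 I^{4}}$ ($j{\left(I,Q \right)} = Q + \sqrt{8^{2} + \left(I 3 I\right)^{2}} = Q + \sqrt{64 + \left(3 I^{2}\right)^{2}} = Q + \sqrt{64 + 9 I^{4}}$)
$- j{\left(d{\left(4 \right)},l{\left(-11,16 \right)} \right)} = - (17 + \sqrt{64 + 9 \cdot 1^{4}}) = - (17 + \sqrt{64 + 9 \cdot 1}) = - (17 + \sqrt{64 + 9}) = - (17 + \sqrt{73}) = -17 - \sqrt{73}$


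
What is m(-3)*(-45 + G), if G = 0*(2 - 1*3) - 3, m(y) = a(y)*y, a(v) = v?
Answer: -432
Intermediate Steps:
m(y) = y² (m(y) = y*y = y²)
G = -3 (G = 0*(2 - 3) - 3 = 0*(-1) - 3 = 0 - 3 = -3)
m(-3)*(-45 + G) = (-3)²*(-45 - 3) = 9*(-48) = -432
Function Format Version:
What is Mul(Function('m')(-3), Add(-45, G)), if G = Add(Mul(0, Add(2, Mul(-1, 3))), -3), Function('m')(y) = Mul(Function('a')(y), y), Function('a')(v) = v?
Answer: -432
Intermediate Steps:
Function('m')(y) = Pow(y, 2) (Function('m')(y) = Mul(y, y) = Pow(y, 2))
G = -3 (G = Add(Mul(0, Add(2, -3)), -3) = Add(Mul(0, -1), -3) = Add(0, -3) = -3)
Mul(Function('m')(-3), Add(-45, G)) = Mul(Pow(-3, 2), Add(-45, -3)) = Mul(9, -48) = -432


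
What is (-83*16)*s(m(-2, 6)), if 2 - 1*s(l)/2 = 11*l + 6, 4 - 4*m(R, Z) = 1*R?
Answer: 54448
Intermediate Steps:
m(R, Z) = 1 - R/4
s(l) = -8 - 22*l (s(l) = 4 - 2*(11*l + 6) = 4 - 2*(6 + 11*l) = 4 + (-12 - 22*l) = -8 - 22*l)
(-83*16)*s(m(-2, 6)) = (-83*16)*(-8 - 22*(1 - ¼*(-2))) = -1328*(-8 - 22*(1 + ½)) = -1328*(-8 - 22*3/2) = -1328*(-8 - 33) = -1328*(-41) = 54448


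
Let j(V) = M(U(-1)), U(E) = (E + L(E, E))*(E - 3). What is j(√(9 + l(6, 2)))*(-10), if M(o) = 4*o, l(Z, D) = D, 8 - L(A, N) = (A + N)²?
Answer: 480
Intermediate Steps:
L(A, N) = 8 - (A + N)²
U(E) = (-3 + E)*(8 + E - 4*E²) (U(E) = (E + (8 - (E + E)²))*(E - 3) = (E + (8 - (2*E)²))*(-3 + E) = (E + (8 - 4*E²))*(-3 + E) = (8 + E - 4*E²)*(-3 + E) = (-3 + E)*(8 + E - 4*E²))
j(V) = -48 (j(V) = 4*(-24 - 4*(-1)³ + 5*(-1) + 13*(-1)²) = 4*(-24 - 4*(-1) - 5 + 13*1) = 4*(-24 + 4 - 5 + 13) = 4*(-12) = -48)
j(√(9 + l(6, 2)))*(-10) = -48*(-10) = 480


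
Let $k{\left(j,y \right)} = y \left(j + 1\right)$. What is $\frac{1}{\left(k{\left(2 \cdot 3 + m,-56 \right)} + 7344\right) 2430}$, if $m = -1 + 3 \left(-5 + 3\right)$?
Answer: $\frac{1}{17845920} \approx 5.6035 \cdot 10^{-8}$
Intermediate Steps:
$m = -7$ ($m = -1 + 3 \left(-2\right) = -1 - 6 = -7$)
$k{\left(j,y \right)} = y \left(1 + j\right)$
$\frac{1}{\left(k{\left(2 \cdot 3 + m,-56 \right)} + 7344\right) 2430} = \frac{1}{\left(- 56 \left(1 + \left(2 \cdot 3 - 7\right)\right) + 7344\right) 2430} = \frac{1}{- 56 \left(1 + \left(6 - 7\right)\right) + 7344} \cdot \frac{1}{2430} = \frac{1}{- 56 \left(1 - 1\right) + 7344} \cdot \frac{1}{2430} = \frac{1}{\left(-56\right) 0 + 7344} \cdot \frac{1}{2430} = \frac{1}{0 + 7344} \cdot \frac{1}{2430} = \frac{1}{7344} \cdot \frac{1}{2430} = \frac{1}{17845920}$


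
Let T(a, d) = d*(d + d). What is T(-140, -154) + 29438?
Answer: 76870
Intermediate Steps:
T(a, d) = 2*d² (T(a, d) = d*(2*d) = 2*d²)
T(-140, -154) + 29438 = 2*(-154)² + 29438 = 2*23716 + 29438 = 47432 + 29438 = 76870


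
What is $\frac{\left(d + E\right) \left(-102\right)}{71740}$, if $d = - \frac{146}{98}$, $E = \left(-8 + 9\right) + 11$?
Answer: $- \frac{309}{20678} \approx -0.014943$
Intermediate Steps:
$E = 12$ ($E = 1 + 11 = 12$)
$d = - \frac{73}{49}$ ($d = \left(-146\right) \frac{1}{98} = - \frac{73}{49} \approx -1.4898$)
$\frac{\left(d + E\right) \left(-102\right)}{71740} = \frac{\left(- \frac{73}{49} + 12\right) \left(-102\right)}{71740} = \frac{515}{49} \left(-102\right) \frac{1}{71740} = \left(- \frac{52530}{49}\right) \frac{1}{71740} = - \frac{309}{20678}$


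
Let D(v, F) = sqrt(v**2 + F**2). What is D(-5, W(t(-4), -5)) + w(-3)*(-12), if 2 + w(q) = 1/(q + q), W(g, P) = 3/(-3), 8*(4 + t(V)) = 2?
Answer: 26 + sqrt(26) ≈ 31.099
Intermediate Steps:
t(V) = -15/4 (t(V) = -4 + (1/8)*2 = -4 + 1/4 = -15/4)
W(g, P) = -1 (W(g, P) = 3*(-1/3) = -1)
D(v, F) = sqrt(F**2 + v**2)
w(q) = -2 + 1/(2*q) (w(q) = -2 + 1/(q + q) = -2 + 1/(2*q))
D(-5, W(t(-4), -5)) + w(-3)*(-12) = sqrt((-1)**2 + (-5)**2) + (-2 + (1/2)/(-3))*(-12) = sqrt(1 + 25) + (-2 + (1/2)*(-1/3))*(-12) = sqrt(26) + (-2 - 1/6)*(-12) = sqrt(26) - 13/6*(-12) = sqrt(26) + 26 = 26 + sqrt(26)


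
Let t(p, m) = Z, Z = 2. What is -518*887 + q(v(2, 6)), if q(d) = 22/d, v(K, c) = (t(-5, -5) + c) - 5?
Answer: -1378376/3 ≈ -4.5946e+5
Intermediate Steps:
t(p, m) = 2
v(K, c) = -3 + c (v(K, c) = (2 + c) - 5 = -3 + c)
-518*887 + q(v(2, 6)) = -518*887 + 22/(-3 + 6) = -459466 + 22/3 = -1378376/3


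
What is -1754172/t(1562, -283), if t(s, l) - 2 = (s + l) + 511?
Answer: -62649/64 ≈ -978.89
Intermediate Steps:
t(s, l) = 513 + l + s (t(s, l) = 2 + ((s + l) + 511) = 2 + ((l + s) + 511) = 2 + (511 + l + s) = 513 + l + s)
-1754172/t(1562, -283) = -1754172/(513 - 283 + 1562) = -1754172/1792 = -1754172*1/1792 = -62649/64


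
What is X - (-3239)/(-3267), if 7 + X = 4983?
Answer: 16253353/3267 ≈ 4975.0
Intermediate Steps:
X = 4976 (X = -7 + 4983 = 4976)
X - (-3239)/(-3267) = 4976 - (-3239)/(-3267) = 4976 - (-3239)*(-1)/3267 = 4976 - 1*3239/3267 = 4976 - 3239/3267 = 16253353/3267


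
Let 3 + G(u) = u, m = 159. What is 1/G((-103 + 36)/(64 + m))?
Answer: -223/736 ≈ -0.30299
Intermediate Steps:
G(u) = -3 + u
1/G((-103 + 36)/(64 + m)) = 1/(-3 + (-103 + 36)/(64 + 159)) = 1/(-3 - 67/223) = 1/(-736/223) = -223/736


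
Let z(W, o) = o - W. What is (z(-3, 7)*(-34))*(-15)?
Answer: 5100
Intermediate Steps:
(z(-3, 7)*(-34))*(-15) = ((7 - 1*(-3))*(-34))*(-15) = ((7 + 3)*(-34))*(-15) = (10*(-34))*(-15) = -340*(-15) = 5100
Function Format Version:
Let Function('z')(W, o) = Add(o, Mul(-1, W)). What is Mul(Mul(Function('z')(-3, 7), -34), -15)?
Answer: 5100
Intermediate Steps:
Mul(Mul(Function('z')(-3, 7), -34), -15) = Mul(Mul(Add(7, Mul(-1, -3)), -34), -15) = Mul(Mul(Add(7, 3), -34), -15) = Mul(Mul(10, -34), -15) = Mul(-340, -15) = 5100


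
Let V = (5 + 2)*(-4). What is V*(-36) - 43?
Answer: 965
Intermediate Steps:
V = -28 (V = 7*(-4) = -28)
V*(-36) - 43 = -28*(-36) - 43 = 1008 - 43 = 965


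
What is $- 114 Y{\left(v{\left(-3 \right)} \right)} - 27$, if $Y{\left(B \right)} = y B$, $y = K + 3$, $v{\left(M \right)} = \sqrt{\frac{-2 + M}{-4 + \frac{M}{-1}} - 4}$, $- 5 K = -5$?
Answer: $-483$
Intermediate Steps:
$K = 1$ ($K = \left(- \frac{1}{5}\right) \left(-5\right) = 1$)
$v{\left(M \right)} = \sqrt{-4 + \frac{-2 + M}{-4 - M}}$ ($v{\left(M \right)} = \sqrt{\frac{-2 + M}{-4 + M \left(-1\right)} - 4} = \sqrt{\frac{-2 + M}{-4 - M} - 4} = \sqrt{-4 + \frac{-2 + M}{-4 - M}}$)
$y = 4$ ($y = 1 + 3 = 4$)
$Y{\left(B \right)} = 4 B$
$- 114 Y{\left(v{\left(-3 \right)} \right)} - 27 = - 114 \cdot 4 \sqrt{\frac{-14 - -15}{4 - 3}} - 27 = - 114 \cdot 4 \sqrt{\frac{-14 + 15}{1}} - 27 = - 114 \cdot 4 \sqrt{1 \cdot 1} - 27 = - 114 \cdot 4 \sqrt{1} - 27 = - 114 \cdot 4 \cdot 1 - 27 = \left(-114\right) 4 - 27 = -456 - 27 = -483$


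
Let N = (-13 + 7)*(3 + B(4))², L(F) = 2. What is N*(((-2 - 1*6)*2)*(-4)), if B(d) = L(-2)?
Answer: -9600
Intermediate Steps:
B(d) = 2
N = -150 (N = (-13 + 7)*(3 + 2)² = -6*5² = -6*25 = -150)
N*(((-2 - 1*6)*2)*(-4)) = -150*(-2 - 1*6)*2*(-4) = -150*(-2 - 6)*2*(-4) = -150*(-8*2)*(-4) = -(-2400)*(-4) = -150*64 = -9600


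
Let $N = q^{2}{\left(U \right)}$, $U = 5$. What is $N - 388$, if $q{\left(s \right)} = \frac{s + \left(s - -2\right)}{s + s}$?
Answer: $- \frac{9664}{25} \approx -386.56$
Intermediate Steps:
$q{\left(s \right)} = \frac{2 + 2 s}{2 s}$ ($q{\left(s \right)} = \frac{s + \left(s + 2\right)}{2 s} = \left(s + \left(2 + s\right)\right) \frac{1}{2 s} = \left(2 + 2 s\right) \frac{1}{2 s} = \frac{2 + 2 s}{2 s}$)
$N = \frac{36}{25}$ ($N = \left(\frac{1 + 5}{5}\right)^{2} = \left(\frac{1}{5} \cdot 6\right)^{2} = \left(\frac{6}{5}\right)^{2} = \frac{36}{25} \approx 1.44$)
$N - 388 = \frac{36}{25} - 388 = - \frac{9664}{25}$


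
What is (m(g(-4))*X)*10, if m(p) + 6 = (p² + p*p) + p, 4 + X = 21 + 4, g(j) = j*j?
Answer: 109620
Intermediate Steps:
g(j) = j²
X = 21 (X = -4 + (21 + 4) = -4 + 25 = 21)
m(p) = -6 + p + 2*p² (m(p) = -6 + ((p² + p*p) + p) = -6 + ((p² + p²) + p) = -6 + (2*p² + p) = -6 + (p + 2*p²) = -6 + p + 2*p²)
(m(g(-4))*X)*10 = ((-6 + (-4)² + 2*((-4)²)²)*21)*10 = ((-6 + 16 + 2*16²)*21)*10 = ((-6 + 16 + 2*256)*21)*10 = ((-6 + 16 + 512)*21)*10 = (522*21)*10 = 10962*10 = 109620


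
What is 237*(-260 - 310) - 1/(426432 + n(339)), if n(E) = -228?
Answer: -57575898361/426204 ≈ -1.3509e+5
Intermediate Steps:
237*(-260 - 310) - 1/(426432 + n(339)) = 237*(-260 - 310) - 1/(426432 - 228) = 237*(-570) - 1/426204 = -135090 - 1*1/426204 = -135090 - 1/426204 = -57575898361/426204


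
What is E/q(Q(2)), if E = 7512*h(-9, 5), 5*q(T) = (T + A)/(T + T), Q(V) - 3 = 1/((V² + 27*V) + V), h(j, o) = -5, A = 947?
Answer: -67983600/57001 ≈ -1192.7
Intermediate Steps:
Q(V) = 3 + 1/(V² + 28*V) (Q(V) = 3 + 1/((V² + 27*V) + V) = 3 + 1/(V² + 28*V))
q(T) = (947 + T)/(10*T) (q(T) = ((T + 947)/(T + T))/5 = ((947 + T)/((2*T)))/5 = ((947 + T)*(1/(2*T)))/5 = ((947 + T)/(2*T))/5 = (947 + T)/(10*T))
E = -37560 (E = 7512*(-5) = -37560)
E/q(Q(2)) = -37560*5*(1 + 3*2² + 84*2)/((28 + 2)*(947 + (1 + 3*2² + 84*2)/(2*(28 + 2)))) = -37560*(1 + 3*4 + 168)/(6*(947 + (½)*(1 + 3*4 + 168)/30)) = -37560*(1 + 12 + 168)/(6*(947 + (½)*(1/30)*(1 + 12 + 168))) = -37560*181/(6*(947 + (½)*(1/30)*181)) = -37560*181/(6*(947 + 181/60)) = -37560/((⅒)*(60/181)*(57001/60)) = -37560/57001/1810 = -37560*1810/57001 = -67983600/57001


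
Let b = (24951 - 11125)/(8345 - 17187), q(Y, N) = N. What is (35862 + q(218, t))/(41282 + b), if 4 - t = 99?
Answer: 158125907/182500809 ≈ 0.86644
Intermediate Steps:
t = -95 (t = 4 - 1*99 = 4 - 99 = -95)
b = -6913/4421 (b = 13826/(-8842) = 13826*(-1/8842) = -6913/4421 ≈ -1.5637)
(35862 + q(218, t))/(41282 + b) = (35862 - 95)/(41282 - 6913/4421) = 35767/(182500809/4421) = 35767*(4421/182500809) = 158125907/182500809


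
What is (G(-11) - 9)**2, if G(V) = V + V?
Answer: 961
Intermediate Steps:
G(V) = 2*V
(G(-11) - 9)**2 = (2*(-11) - 9)**2 = (-22 - 9)**2 = (-31)**2 = 961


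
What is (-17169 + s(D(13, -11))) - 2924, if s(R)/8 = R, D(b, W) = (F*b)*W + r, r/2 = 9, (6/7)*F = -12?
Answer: -3933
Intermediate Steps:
F = -14 (F = (7/6)*(-12) = -14)
r = 18 (r = 2*9 = 18)
D(b, W) = 18 - 14*W*b (D(b, W) = (-14*b)*W + 18 = -14*W*b + 18 = 18 - 14*W*b)
s(R) = 8*R
(-17169 + s(D(13, -11))) - 2924 = (-17169 + 8*(18 - 14*(-11)*13)) - 2924 = (-17169 + 8*(18 + 2002)) - 2924 = (-17169 + 8*2020) - 2924 = (-17169 + 16160) - 2924 = -1009 - 2924 = -3933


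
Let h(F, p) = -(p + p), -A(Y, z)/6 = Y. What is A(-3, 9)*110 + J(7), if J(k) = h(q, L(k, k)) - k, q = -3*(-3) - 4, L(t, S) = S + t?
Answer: 1945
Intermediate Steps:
A(Y, z) = -6*Y
q = 5 (q = 9 - 4 = 5)
h(F, p) = -2*p
J(k) = -5*k (J(k) = -2*(k + k) - k = -4*k - k = -5*k)
A(-3, 9)*110 + J(7) = -6*(-3)*110 - 5*7 = 18*110 - 35 = 1980 - 35 = 1945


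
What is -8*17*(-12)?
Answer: 1632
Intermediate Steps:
-8*17*(-12) = -136*(-12) = 1632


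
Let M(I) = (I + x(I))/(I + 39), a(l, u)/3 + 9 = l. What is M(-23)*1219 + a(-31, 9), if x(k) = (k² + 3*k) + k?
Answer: 251373/8 ≈ 31422.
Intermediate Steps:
x(k) = k² + 4*k
a(l, u) = -27 + 3*l
M(I) = (I + I*(4 + I))/(39 + I) (M(I) = (I + I*(4 + I))/(I + 39) = (I + I*(4 + I))/(39 + I))
M(-23)*1219 + a(-31, 9) = -23*(5 - 23)/(39 - 23)*1219 + (-27 + 3*(-31)) = -23*(-18)/16*1219 + (-27 - 93) = -23*1/16*(-18)*1219 - 120 = (207/8)*1219 - 120 = 252333/8 - 120 = 251373/8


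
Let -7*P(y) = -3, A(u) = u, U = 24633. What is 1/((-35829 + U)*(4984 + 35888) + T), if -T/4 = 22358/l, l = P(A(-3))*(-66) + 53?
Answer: -173/79165929800 ≈ -2.1853e-9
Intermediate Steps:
P(y) = 3/7 (P(y) = -1/7*(-3) = 3/7)
l = 173/7 (l = (3/7)*(-66) + 53 = -198/7 + 53 = 173/7 ≈ 24.714)
T = -626024/173 (T = -89432/173/7 = -89432*7/173 = -4*156506/173 = -626024/173 ≈ -3618.6)
1/((-35829 + U)*(4984 + 35888) + T) = 1/((-35829 + 24633)*(4984 + 35888) - 626024/173) = 1/(-11196*40872 - 626024/173) = 1/(-457602912 - 626024/173) = 1/(-79165929800/173) = -173/79165929800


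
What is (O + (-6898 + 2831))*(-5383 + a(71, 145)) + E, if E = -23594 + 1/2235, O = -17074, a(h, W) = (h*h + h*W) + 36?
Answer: -472034331104/2235 ≈ -2.1120e+8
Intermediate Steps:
a(h, W) = 36 + h² + W*h (a(h, W) = (h² + W*h) + 36 = 36 + h² + W*h)
E = -52732589/2235 (E = -23594 + 1/2235 = -52732589/2235 ≈ -23594.)
(O + (-6898 + 2831))*(-5383 + a(71, 145)) + E = (-17074 + (-6898 + 2831))*(-5383 + (36 + 71² + 145*71)) - 52732589/2235 = (-17074 - 4067)*(-5383 + (36 + 5041 + 10295)) - 52732589/2235 = -21141*(-5383 + 15372) - 52732589/2235 = -21141*9989 - 52732589/2235 = -211177449 - 52732589/2235 = -472034331104/2235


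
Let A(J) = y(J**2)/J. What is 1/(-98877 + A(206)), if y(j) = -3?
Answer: -206/20368665 ≈ -1.0114e-5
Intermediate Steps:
A(J) = -3/J
1/(-98877 + A(206)) = 1/(-98877 - 3/206) = 1/(-20368665/206) = -206/20368665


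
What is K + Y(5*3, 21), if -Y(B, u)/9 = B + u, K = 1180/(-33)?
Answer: -11872/33 ≈ -359.76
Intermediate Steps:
K = -1180/33 (K = 1180*(-1/33) = -1180/33 ≈ -35.758)
Y(B, u) = -9*B - 9*u (Y(B, u) = -9*(B + u) = -9*B - 9*u)
K + Y(5*3, 21) = -1180/33 + (-45*3 - 9*21) = -1180/33 + (-9*15 - 189) = -1180/33 + (-135 - 189) = -1180/33 - 324 = -11872/33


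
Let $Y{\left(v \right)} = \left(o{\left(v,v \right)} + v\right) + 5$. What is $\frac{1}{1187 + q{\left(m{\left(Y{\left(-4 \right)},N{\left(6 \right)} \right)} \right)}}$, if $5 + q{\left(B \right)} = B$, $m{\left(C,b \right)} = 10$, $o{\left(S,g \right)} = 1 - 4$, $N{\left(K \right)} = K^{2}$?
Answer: $\frac{1}{1192} \approx 0.00083893$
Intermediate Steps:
$o{\left(S,g \right)} = -3$ ($o{\left(S,g \right)} = 1 - 4 = -3$)
$Y{\left(v \right)} = 2 + v$ ($Y{\left(v \right)} = \left(-3 + v\right) + 5 = 2 + v$)
$q{\left(B \right)} = -5 + B$
$\frac{1}{1187 + q{\left(m{\left(Y{\left(-4 \right)},N{\left(6 \right)} \right)} \right)}} = \frac{1}{1187 + \left(-5 + 10\right)} = \frac{1}{1187 + 5} = \frac{1}{1192}$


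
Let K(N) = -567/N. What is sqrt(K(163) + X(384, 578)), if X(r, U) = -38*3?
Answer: I*sqrt(3121287)/163 ≈ 10.839*I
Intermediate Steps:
X(r, U) = -114
sqrt(K(163) + X(384, 578)) = sqrt(-567/163 - 114) = sqrt(-19149/163) = I*sqrt(3121287)/163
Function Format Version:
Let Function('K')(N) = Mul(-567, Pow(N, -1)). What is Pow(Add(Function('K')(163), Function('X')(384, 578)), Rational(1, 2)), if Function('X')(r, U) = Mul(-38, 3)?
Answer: Mul(Rational(1, 163), I, Pow(3121287, Rational(1, 2))) ≈ Mul(10.839, I)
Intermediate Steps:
Function('X')(r, U) = -114
Pow(Add(Function('K')(163), Function('X')(384, 578)), Rational(1, 2)) = Pow(Add(Mul(-567, Pow(163, -1)), -114), Rational(1, 2)) = Pow(Add(Mul(-567, Rational(1, 163)), -114), Rational(1, 2)) = Pow(Add(Rational(-567, 163), -114), Rational(1, 2)) = Pow(Rational(-19149, 163), Rational(1, 2)) = Mul(Rational(1, 163), I, Pow(3121287, Rational(1, 2)))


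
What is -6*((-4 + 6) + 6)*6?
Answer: -288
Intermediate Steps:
-6*((-4 + 6) + 6)*6 = -6*(2 + 6)*6 = -6*8*6 = -48*6 = -288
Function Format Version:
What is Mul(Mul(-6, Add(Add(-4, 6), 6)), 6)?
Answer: -288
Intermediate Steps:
Mul(Mul(-6, Add(Add(-4, 6), 6)), 6) = Mul(Mul(-6, Add(2, 6)), 6) = Mul(Mul(-6, 8), 6) = Mul(-48, 6) = -288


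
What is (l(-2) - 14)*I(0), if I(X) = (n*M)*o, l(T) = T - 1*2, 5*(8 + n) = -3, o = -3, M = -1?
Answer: 2322/5 ≈ 464.40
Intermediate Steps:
n = -43/5 (n = -8 + (1/5)*(-3) = -8 - 3/5 = -43/5 ≈ -8.6000)
l(T) = -2 + T (l(T) = T - 2 = -2 + T)
I(X) = -129/5 (I(X) = -43/5*(-1)*(-3) = (43/5)*(-3) = -129/5)
(l(-2) - 14)*I(0) = ((-2 - 2) - 14)*(-129/5) = (-4 - 14)*(-129/5) = -18*(-129/5) = 2322/5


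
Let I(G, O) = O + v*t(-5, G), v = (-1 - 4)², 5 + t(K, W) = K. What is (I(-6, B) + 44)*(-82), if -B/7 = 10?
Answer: 22632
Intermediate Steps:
B = -70 (B = -7*10 = -70)
t(K, W) = -5 + K
v = 25 (v = (-5)² = 25)
I(G, O) = -250 + O (I(G, O) = O + 25*(-5 - 5) = O + 25*(-10) = O - 250 = -250 + O)
(I(-6, B) + 44)*(-82) = ((-250 - 70) + 44)*(-82) = (-320 + 44)*(-82) = -276*(-82) = 22632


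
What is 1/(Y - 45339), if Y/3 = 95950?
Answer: 1/242511 ≈ 4.1235e-6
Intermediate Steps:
Y = 287850 (Y = 3*95950 = 287850)
1/(Y - 45339) = 1/(287850 - 45339) = 1/242511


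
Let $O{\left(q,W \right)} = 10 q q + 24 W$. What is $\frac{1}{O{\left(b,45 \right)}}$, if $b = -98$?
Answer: $\frac{1}{97120} \approx 1.0297 \cdot 10^{-5}$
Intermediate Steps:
$O{\left(q,W \right)} = 10 q^{2} + 24 W$
$\frac{1}{O{\left(b,45 \right)}} = \frac{1}{10 \left(-98\right)^{2} + 24 \cdot 45} = \frac{1}{10 \cdot 9604 + 1080} = \frac{1}{96040 + 1080} = \frac{1}{97120}$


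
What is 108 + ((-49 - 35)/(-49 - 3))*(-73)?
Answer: -129/13 ≈ -9.9231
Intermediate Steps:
108 + ((-49 - 35)/(-49 - 3))*(-73) = 108 - 84/(-52)*(-73) = 108 - 84*(-1/52)*(-73) = 108 + (21/13)*(-73) = 108 - 1533/13 = -129/13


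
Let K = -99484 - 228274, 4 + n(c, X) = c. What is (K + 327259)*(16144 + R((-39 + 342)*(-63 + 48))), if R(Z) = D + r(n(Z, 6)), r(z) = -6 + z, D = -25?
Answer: -5770436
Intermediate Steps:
n(c, X) = -4 + c
K = -327758
R(Z) = -35 + Z (R(Z) = -25 + (-6 + (-4 + Z)) = -25 + (-10 + Z) = -35 + Z)
(K + 327259)*(16144 + R((-39 + 342)*(-63 + 48))) = (-327758 + 327259)*(16144 + (-35 + (-39 + 342)*(-63 + 48))) = -499*(16144 + (-35 + 303*(-15))) = -499*(16144 + (-35 - 4545)) = -499*(16144 - 4580) = -499*11564 = -5770436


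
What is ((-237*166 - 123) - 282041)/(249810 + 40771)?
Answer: -321506/290581 ≈ -1.1064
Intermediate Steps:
((-237*166 - 123) - 282041)/(249810 + 40771) = ((-39342 - 123) - 282041)/290581 = (-39465 - 282041)*(1/290581) = -321506*1/290581 = -321506/290581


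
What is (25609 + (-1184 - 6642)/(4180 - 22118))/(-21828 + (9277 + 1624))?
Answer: -229691034/98004263 ≈ -2.3437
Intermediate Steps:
(25609 + (-1184 - 6642)/(4180 - 22118))/(-21828 + (9277 + 1624)) = (25609 - 7826/(-17938))/(-21828 + 10901) = (25609 - 7826*(-1/17938))/(-10927) = (25609 + 3913/8969)*(-1/10927) = (229691034/8969)*(-1/10927) = -229691034/98004263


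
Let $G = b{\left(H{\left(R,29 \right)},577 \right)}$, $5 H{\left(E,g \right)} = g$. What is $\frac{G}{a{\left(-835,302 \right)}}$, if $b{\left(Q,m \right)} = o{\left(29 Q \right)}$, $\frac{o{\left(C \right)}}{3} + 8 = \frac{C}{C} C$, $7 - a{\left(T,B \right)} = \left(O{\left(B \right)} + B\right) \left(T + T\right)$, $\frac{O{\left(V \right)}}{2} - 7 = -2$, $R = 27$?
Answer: $\frac{2403}{2605235} \approx 0.00092237$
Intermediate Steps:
$O{\left(V \right)} = 10$ ($O{\left(V \right)} = 14 + 2 \left(-2\right) = 14 - 4 = 10$)
$H{\left(E,g \right)} = \frac{g}{5}$
$a{\left(T,B \right)} = 7 - 2 T \left(10 + B\right)$ ($a{\left(T,B \right)} = 7 - \left(10 + B\right) \left(T + T\right) = 7 - \left(10 + B\right) 2 T = 7 - 2 T \left(10 + B\right)$)
$o{\left(C \right)} = -24 + 3 C$ ($o{\left(C \right)} = -24 + 3 \frac{C}{C} C = -24 + 3 \cdot 1 C = -24 + 3 C$)
$b{\left(Q,m \right)} = -24 + 87 Q$ ($b{\left(Q,m \right)} = -24 + 3 \cdot 29 Q = -24 + 87 Q$)
$G = \frac{2403}{5}$ ($G = -24 + 87 \cdot \frac{1}{5} \cdot 29 = -24 + 87 \cdot \frac{29}{5} = -24 + \frac{2523}{5} = \frac{2403}{5} \approx 480.6$)
$\frac{G}{a{\left(-835,302 \right)}} = \frac{2403}{5 \left(7 - -16700 - 604 \left(-835\right)\right)} = \frac{2403}{5 \left(7 + 16700 + 504340\right)} = \frac{2403}{5 \cdot 521047} = \frac{2403}{5} \cdot \frac{1}{521047} = \frac{2403}{2605235}$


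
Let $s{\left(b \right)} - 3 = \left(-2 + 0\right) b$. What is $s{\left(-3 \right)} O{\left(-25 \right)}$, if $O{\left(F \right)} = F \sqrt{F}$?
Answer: $- 1125 i \approx - 1125.0 i$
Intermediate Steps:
$s{\left(b \right)} = 3 - 2 b$ ($s{\left(b \right)} = 3 + \left(-2 + 0\right) b = 3 - 2 b$)
$O{\left(F \right)} = F^{\frac{3}{2}}$
$s{\left(-3 \right)} O{\left(-25 \right)} = \left(3 - -6\right) \left(-25\right)^{\frac{3}{2}} = \left(3 + 6\right) \left(- 125 i\right) = 9 \left(- 125 i\right) = - 1125 i$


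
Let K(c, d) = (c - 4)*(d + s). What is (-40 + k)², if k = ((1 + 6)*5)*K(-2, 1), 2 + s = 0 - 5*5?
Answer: 29376400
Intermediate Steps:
s = -27 (s = -2 + (0 - 5*5) = -2 + (0 - 1*25) = -2 + (0 - 25) = -2 - 25 = -27)
K(c, d) = (-27 + d)*(-4 + c) (K(c, d) = (c - 4)*(d - 27) = (-4 + c)*(-27 + d) = (-27 + d)*(-4 + c))
k = 5460 (k = ((1 + 6)*5)*(108 - 27*(-2) - 4*1 - 2*1) = (7*5)*(108 + 54 - 4 - 2) = 35*156 = 5460)
(-40 + k)² = (-40 + 5460)² = 5420² = 29376400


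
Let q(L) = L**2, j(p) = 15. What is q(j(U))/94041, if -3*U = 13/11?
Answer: 25/10449 ≈ 0.0023926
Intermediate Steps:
U = -13/33 (U = -13/(3*11) = -1/3*13/11 = -13/33 ≈ -0.39394)
q(j(U))/94041 = 15**2/94041 = 225*(1/94041) = 25/10449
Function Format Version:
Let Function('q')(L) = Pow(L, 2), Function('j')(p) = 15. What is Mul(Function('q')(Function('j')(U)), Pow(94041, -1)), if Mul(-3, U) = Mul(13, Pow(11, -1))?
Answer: Rational(25, 10449) ≈ 0.0023926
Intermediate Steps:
U = Rational(-13, 33) (U = Mul(Rational(-1, 3), Mul(13, Pow(11, -1))) = Mul(Rational(-1, 3), Mul(13, Rational(1, 11))) = Mul(Rational(-1, 3), Rational(13, 11)) = Rational(-13, 33) ≈ -0.39394)
Mul(Function('q')(Function('j')(U)), Pow(94041, -1)) = Mul(Pow(15, 2), Pow(94041, -1)) = Mul(225, Rational(1, 94041)) = Rational(25, 10449)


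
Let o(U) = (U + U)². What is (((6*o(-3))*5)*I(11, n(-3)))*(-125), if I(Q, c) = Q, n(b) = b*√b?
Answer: -1485000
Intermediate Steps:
n(b) = b^(3/2)
o(U) = 4*U² (o(U) = (2*U)² = 4*U²)
(((6*o(-3))*5)*I(11, n(-3)))*(-125) = (((6*(4*(-3)²))*5)*11)*(-125) = (((6*(4*9))*5)*11)*(-125) = (((6*36)*5)*11)*(-125) = ((216*5)*11)*(-125) = (1080*11)*(-125) = 11880*(-125) = -1485000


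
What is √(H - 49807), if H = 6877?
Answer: 9*I*√530 ≈ 207.2*I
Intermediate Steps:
√(H - 49807) = √(6877 - 49807) = √(-42930) = 9*I*√530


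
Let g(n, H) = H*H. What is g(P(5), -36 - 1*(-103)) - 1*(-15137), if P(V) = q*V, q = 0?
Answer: 19626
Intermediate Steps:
P(V) = 0 (P(V) = 0*V = 0)
g(n, H) = H²
g(P(5), -36 - 1*(-103)) - 1*(-15137) = (-36 - 1*(-103))² - 1*(-15137) = (-36 + 103)² + 15137 = 67² + 15137 = 4489 + 15137 = 19626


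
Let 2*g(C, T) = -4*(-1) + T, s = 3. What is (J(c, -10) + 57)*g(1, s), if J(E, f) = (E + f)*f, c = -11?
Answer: 1869/2 ≈ 934.50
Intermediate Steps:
J(E, f) = f*(E + f)
g(C, T) = 2 + T/2 (g(C, T) = (-4*(-1) + T)/2 = (4 + T)/2 = 2 + T/2)
(J(c, -10) + 57)*g(1, s) = (-10*(-11 - 10) + 57)*(2 + (1/2)*3) = (-10*(-21) + 57)*(2 + 3/2) = (210 + 57)*(7/2) = 267*(7/2) = 1869/2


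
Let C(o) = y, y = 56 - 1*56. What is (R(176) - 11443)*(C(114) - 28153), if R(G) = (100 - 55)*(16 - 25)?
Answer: 333556744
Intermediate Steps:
R(G) = -405 (R(G) = 45*(-9) = -405)
y = 0 (y = 56 - 56 = 0)
C(o) = 0
(R(176) - 11443)*(C(114) - 28153) = (-405 - 11443)*(0 - 28153) = -11848*(-28153) = 333556744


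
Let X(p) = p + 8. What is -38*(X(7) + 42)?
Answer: -2166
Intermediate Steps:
X(p) = 8 + p
-38*(X(7) + 42) = -38*((8 + 7) + 42) = -38*(15 + 42) = -38*57 = -2166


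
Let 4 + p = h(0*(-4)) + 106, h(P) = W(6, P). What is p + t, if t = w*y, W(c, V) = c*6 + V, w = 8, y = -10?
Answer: 58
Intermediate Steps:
W(c, V) = V + 6*c (W(c, V) = 6*c + V = V + 6*c)
h(P) = 36 + P (h(P) = P + 6*6 = P + 36 = 36 + P)
t = -80 (t = 8*(-10) = -80)
p = 138 (p = -4 + ((36 + 0*(-4)) + 106) = -4 + ((36 + 0) + 106) = -4 + (36 + 106) = -4 + 142 = 138)
p + t = 138 - 80 = 58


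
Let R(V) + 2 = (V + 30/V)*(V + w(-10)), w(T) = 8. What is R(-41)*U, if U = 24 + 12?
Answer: 2029716/41 ≈ 49505.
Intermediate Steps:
R(V) = -2 + (8 + V)*(V + 30/V) (R(V) = -2 + (V + 30/V)*(V + 8) = -2 + (V + 30/V)*(8 + V) = -2 + (8 + V)*(V + 30/V))
U = 36
R(-41)*U = (28 + (-41)² + 8*(-41) + 240/(-41))*36 = (28 + 1681 - 328 + 240*(-1/41))*36 = (28 + 1681 - 328 - 240/41)*36 = (56381/41)*36 = 2029716/41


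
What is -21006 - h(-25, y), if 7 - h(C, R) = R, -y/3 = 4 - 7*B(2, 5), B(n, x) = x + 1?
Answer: -20899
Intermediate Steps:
B(n, x) = 1 + x
y = 114 (y = -3*(4 - 7*(1 + 5)) = -3*(4 - 7*6) = -3*(4 - 42) = -3*(-38) = 114)
h(C, R) = 7 - R
-21006 - h(-25, y) = -21006 - (7 - 1*114) = -21006 - (7 - 114) = -21006 - 1*(-107) = -21006 + 107 = -20899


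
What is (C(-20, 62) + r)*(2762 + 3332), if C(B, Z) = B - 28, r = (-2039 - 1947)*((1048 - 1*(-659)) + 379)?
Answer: -50670659336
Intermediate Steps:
r = -8314796 (r = -3986*((1048 + 659) + 379) = -3986*(1707 + 379) = -3986*2086 = -8314796)
C(B, Z) = -28 + B
(C(-20, 62) + r)*(2762 + 3332) = ((-28 - 20) - 8314796)*(2762 + 3332) = (-48 - 8314796)*6094 = -8314844*6094 = -50670659336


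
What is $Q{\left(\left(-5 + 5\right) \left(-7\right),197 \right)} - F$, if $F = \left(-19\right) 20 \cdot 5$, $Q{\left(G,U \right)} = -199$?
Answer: $1701$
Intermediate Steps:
$F = -1900$ ($F = \left(-380\right) 5 = -1900$)
$Q{\left(\left(-5 + 5\right) \left(-7\right),197 \right)} - F = -199 - -1900 = -199 + 1900 = 1701$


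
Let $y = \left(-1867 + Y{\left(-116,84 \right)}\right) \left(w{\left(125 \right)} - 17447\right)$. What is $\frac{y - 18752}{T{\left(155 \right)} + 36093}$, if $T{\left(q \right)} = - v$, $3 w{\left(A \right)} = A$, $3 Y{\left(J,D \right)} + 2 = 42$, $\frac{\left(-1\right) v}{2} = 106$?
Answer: $\frac{290204408}{326745} \approx 888.17$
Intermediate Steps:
$v = -212$ ($v = \left(-2\right) 106 = -212$)
$Y{\left(J,D \right)} = \frac{40}{3}$ ($Y{\left(J,D \right)} = - \frac{2}{3} + \frac{1}{3} \cdot 42 = - \frac{2}{3} + 14 = \frac{40}{3}$)
$w{\left(A \right)} = \frac{A}{3}$
$T{\left(q \right)} = 212$ ($T{\left(q \right)} = \left(-1\right) \left(-212\right) = 212$)
$y = \frac{290373176}{9}$ ($y = \left(-1867 + \frac{40}{3}\right) \left(\frac{1}{3} \cdot 125 - 17447\right) = - \frac{5561 \left(\frac{125}{3} - 17447\right)}{3} = \left(- \frac{5561}{3}\right) \left(- \frac{52216}{3}\right) = \frac{290373176}{9} \approx 3.2264 \cdot 10^{7}$)
$\frac{y - 18752}{T{\left(155 \right)} + 36093} = \frac{\frac{290373176}{9} - 18752}{212 + 36093} = \frac{290204408}{9 \cdot 36305} = \frac{290204408}{9} \cdot \frac{1}{36305} = \frac{290204408}{326745}$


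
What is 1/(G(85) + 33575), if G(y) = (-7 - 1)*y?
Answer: 1/32895 ≈ 3.0400e-5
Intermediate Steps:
G(y) = -8*y
1/(G(85) + 33575) = 1/(-8*85 + 33575) = 1/(-680 + 33575) = 1/32895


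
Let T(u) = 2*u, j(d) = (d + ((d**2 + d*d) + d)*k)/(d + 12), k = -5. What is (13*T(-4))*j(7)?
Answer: 53872/19 ≈ 2835.4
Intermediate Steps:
j(d) = (-10*d**2 - 4*d)/(12 + d) (j(d) = (d + ((d**2 + d*d) + d)*(-5))/(d + 12) = (d + ((d**2 + d**2) + d)*(-5))/(12 + d) = (d + (2*d**2 + d)*(-5))/(12 + d) = (d + (d + 2*d**2)*(-5))/(12 + d) = (d + (-10*d**2 - 5*d))/(12 + d) = (-10*d**2 - 4*d)/(12 + d))
(13*T(-4))*j(7) = (13*(2*(-4)))*(2*7*(-2 - 5*7)/(12 + 7)) = (13*(-8))*(2*7*(-2 - 35)/19) = -208*7*(-37)/19 = -104*(-518/19) = 53872/19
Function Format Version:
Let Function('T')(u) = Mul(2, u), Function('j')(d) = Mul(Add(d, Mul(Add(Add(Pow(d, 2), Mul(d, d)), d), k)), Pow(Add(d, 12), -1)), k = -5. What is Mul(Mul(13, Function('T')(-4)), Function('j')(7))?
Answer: Rational(53872, 19) ≈ 2835.4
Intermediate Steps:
Function('j')(d) = Mul(Pow(Add(12, d), -1), Add(Mul(-10, Pow(d, 2)), Mul(-4, d))) (Function('j')(d) = Mul(Add(d, Mul(Add(Add(Pow(d, 2), Mul(d, d)), d), -5)), Pow(Add(d, 12), -1)) = Mul(Add(d, Mul(Add(Add(Pow(d, 2), Pow(d, 2)), d), -5)), Pow(Add(12, d), -1)) = Mul(Add(d, Mul(Add(Mul(2, Pow(d, 2)), d), -5)), Pow(Add(12, d), -1)) = Mul(Add(d, Mul(Add(d, Mul(2, Pow(d, 2))), -5)), Pow(Add(12, d), -1)) = Mul(Add(d, Add(Mul(-10, Pow(d, 2)), Mul(-5, d))), Pow(Add(12, d), -1)) = Mul(Add(Mul(-10, Pow(d, 2)), Mul(-4, d)), Pow(Add(12, d), -1)) = Mul(Pow(Add(12, d), -1), Add(Mul(-10, Pow(d, 2)), Mul(-4, d))))
Mul(Mul(13, Function('T')(-4)), Function('j')(7)) = Mul(Mul(13, Mul(2, -4)), Mul(2, 7, Pow(Add(12, 7), -1), Add(-2, Mul(-5, 7)))) = Mul(Mul(13, -8), Mul(2, 7, Pow(19, -1), Add(-2, -35))) = Mul(-104, Mul(2, 7, Rational(1, 19), -37)) = Mul(-104, Rational(-518, 19)) = Rational(53872, 19)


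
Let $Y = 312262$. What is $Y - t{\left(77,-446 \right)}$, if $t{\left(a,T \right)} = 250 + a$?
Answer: $311935$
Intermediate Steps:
$Y - t{\left(77,-446 \right)} = 312262 - \left(250 + 77\right) = 312262 - 327 = 311935$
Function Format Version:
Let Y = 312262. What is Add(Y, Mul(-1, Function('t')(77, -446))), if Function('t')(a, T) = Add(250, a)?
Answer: 311935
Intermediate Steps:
Add(Y, Mul(-1, Function('t')(77, -446))) = Add(312262, Mul(-1, Add(250, 77))) = Add(312262, Mul(-1, 327)) = Add(312262, -327) = 311935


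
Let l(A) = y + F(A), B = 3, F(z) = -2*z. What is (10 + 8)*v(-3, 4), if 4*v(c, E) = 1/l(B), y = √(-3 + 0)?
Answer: -9/13 - 3*I*√3/26 ≈ -0.69231 - 0.19985*I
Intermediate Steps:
y = I*√3 (y = √(-3) = I*√3 ≈ 1.732*I)
l(A) = -2*A + I*√3 (l(A) = I*√3 - 2*A = -2*A + I*√3)
v(c, E) = 1/(4*(-6 + I*√3)) (v(c, E) = 1/(4*(-2*3 + I*√3)) = 1/(4*(-6 + I*√3)))
(10 + 8)*v(-3, 4) = (10 + 8)*(-1/26 - I*√3/156) = 18*(-1/26 - I*√3/156) = -9/13 - 3*I*√3/26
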